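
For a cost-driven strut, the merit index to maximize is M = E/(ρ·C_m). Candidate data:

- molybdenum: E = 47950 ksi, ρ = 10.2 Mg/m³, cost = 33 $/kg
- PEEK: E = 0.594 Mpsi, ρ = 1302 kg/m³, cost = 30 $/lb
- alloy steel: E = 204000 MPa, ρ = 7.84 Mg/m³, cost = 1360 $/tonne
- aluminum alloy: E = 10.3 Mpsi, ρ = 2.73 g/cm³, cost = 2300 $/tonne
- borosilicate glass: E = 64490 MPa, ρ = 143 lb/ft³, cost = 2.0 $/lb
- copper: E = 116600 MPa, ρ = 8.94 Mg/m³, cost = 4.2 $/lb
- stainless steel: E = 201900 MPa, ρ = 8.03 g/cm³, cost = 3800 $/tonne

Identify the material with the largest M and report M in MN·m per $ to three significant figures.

alloy steel, M = 19.1 MN·m per $

After converting to SI:
  molybdenum: E = 330.6 GPa, ρ = 10200 kg/m³, cost = 33.00 $/kg
  PEEK: E = 4.095 GPa, ρ = 1302 kg/m³, cost = 66.14 $/kg
  alloy steel: E = 204.0 GPa, ρ = 7840 kg/m³, cost = 1.360 $/kg
  aluminum alloy: E = 71.02 GPa, ρ = 2730 kg/m³, cost = 2.300 $/kg
  borosilicate glass: E = 64.49 GPa, ρ = 2291 kg/m³, cost = 4.409 $/kg
  copper: E = 116.6 GPa, ρ = 8940 kg/m³, cost = 9.259 $/kg
  stainless steel: E = 201.9 GPa, ρ = 8030 kg/m³, cost = 3.800 $/kg
  alloy steel: M = 19.1 MN·m per $
  aluminum alloy: M = 11.3 MN·m per $
  stainless steel: M = 6.62 MN·m per $
  borosilicate glass: M = 6.39 MN·m per $
  copper: M = 1.41 MN·m per $
  molybdenum: M = 0.982 MN·m per $
  PEEK: M = 0.0476 MN·m per $
Alloy steel has the largest M.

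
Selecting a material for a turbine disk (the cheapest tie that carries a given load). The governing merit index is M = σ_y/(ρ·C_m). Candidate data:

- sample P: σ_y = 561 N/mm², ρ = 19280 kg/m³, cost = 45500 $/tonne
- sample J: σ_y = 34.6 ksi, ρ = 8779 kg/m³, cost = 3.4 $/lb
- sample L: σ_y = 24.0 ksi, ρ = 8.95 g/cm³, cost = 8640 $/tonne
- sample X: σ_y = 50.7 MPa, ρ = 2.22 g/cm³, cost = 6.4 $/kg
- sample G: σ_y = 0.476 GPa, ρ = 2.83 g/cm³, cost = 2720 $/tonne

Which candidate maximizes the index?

Putting every candidate on a common basis:
  sample P: σ_y = 561.0 MPa, ρ = 19280 kg/m³, cost = 45.50 $/kg
  sample J: σ_y = 238.6 MPa, ρ = 8779 kg/m³, cost = 7.496 $/kg
  sample L: σ_y = 165.5 MPa, ρ = 8950 kg/m³, cost = 8.640 $/kg
  sample X: σ_y = 50.70 MPa, ρ = 2220 kg/m³, cost = 6.400 $/kg
  sample G: σ_y = 476.0 MPa, ρ = 2830 kg/m³, cost = 2.720 $/kg
  sample G: M = 61.8 kN·m per $
  sample J: M = 3.63 kN·m per $
  sample X: M = 3.57 kN·m per $
  sample L: M = 2.14 kN·m per $
  sample P: M = 0.640 kN·m per $
Highest index: sample G.

sample G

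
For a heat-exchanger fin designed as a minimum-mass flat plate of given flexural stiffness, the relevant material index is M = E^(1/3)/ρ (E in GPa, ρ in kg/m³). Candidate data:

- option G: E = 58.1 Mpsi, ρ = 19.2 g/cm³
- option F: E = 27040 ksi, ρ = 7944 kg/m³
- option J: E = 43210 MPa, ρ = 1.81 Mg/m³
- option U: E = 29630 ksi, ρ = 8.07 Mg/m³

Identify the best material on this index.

After converting to SI:
  option G: E = 400.6 GPa, ρ = 19200 kg/m³
  option F: E = 186.4 GPa, ρ = 7944 kg/m³
  option J: E = 43.21 GPa, ρ = 1810 kg/m³
  option U: E = 204.3 GPa, ρ = 8070 kg/m³
  option J: M = 1.94×10⁻³
  option U: M = 0.730×10⁻³
  option F: M = 0.719×10⁻³
  option G: M = 0.384×10⁻³
The maximum is for option J.

option J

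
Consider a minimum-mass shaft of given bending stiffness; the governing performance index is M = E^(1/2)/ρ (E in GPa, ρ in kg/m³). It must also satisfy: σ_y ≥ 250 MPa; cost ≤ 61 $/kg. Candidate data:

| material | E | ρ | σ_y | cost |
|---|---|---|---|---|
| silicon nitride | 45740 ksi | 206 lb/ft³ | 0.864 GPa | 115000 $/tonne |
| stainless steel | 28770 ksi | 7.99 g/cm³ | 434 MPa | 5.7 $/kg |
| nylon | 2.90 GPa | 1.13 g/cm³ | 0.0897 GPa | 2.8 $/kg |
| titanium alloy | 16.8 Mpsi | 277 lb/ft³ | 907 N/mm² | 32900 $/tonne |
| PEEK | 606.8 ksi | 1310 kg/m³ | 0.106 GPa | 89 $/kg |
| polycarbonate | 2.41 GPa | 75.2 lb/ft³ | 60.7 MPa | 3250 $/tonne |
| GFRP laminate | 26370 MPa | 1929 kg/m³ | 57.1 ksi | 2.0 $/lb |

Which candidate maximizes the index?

GFRP laminate

Screen on constraints: σ_y ≥ 250 MPa; cost ≤ 61 $/kg. Survivors: stainless steel, titanium alloy, GFRP laminate.
In SI units:
  stainless steel: E = 198.4 GPa, ρ = 7990 kg/m³
  titanium alloy: E = 115.8 GPa, ρ = 4437 kg/m³
  GFRP laminate: E = 26.37 GPa, ρ = 1929 kg/m³
  GFRP laminate: M = 2.66×10⁻³
  titanium alloy: M = 2.43×10⁻³
  stainless steel: M = 1.76×10⁻³
Highest index: GFRP laminate.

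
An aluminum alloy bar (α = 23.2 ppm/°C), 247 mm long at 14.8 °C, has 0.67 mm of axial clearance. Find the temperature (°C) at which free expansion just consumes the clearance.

132 °C

α·L₀·ΔT = 0.67 mm ⇒ ΔT = 0.67 / (23.2×10⁻⁶ × 247.0) = 116.9 K.
T = 14.8 + 116.9 = 131.7 °C.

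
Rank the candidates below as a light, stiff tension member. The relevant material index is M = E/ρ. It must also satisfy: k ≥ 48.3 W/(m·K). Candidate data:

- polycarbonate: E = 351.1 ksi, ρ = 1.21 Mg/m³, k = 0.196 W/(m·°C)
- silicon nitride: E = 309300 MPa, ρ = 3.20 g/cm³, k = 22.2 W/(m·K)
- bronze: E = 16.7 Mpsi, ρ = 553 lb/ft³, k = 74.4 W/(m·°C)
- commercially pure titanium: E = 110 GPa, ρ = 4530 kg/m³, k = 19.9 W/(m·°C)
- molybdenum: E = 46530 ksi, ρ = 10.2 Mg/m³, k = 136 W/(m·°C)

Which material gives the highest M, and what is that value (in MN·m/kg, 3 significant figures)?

molybdenum, M = 31.5 MN·m/kg

Screen on constraints: k ≥ 48.3 W/(m·K). Survivors: bronze, molybdenum.
After converting to SI:
  bronze: E = 115.1 GPa, ρ = 8858 kg/m³
  molybdenum: E = 320.8 GPa, ρ = 10200 kg/m³
  molybdenum: M = 31.5 MN·m/kg
  bronze: M = 13.0 MN·m/kg
Molybdenum has the largest M.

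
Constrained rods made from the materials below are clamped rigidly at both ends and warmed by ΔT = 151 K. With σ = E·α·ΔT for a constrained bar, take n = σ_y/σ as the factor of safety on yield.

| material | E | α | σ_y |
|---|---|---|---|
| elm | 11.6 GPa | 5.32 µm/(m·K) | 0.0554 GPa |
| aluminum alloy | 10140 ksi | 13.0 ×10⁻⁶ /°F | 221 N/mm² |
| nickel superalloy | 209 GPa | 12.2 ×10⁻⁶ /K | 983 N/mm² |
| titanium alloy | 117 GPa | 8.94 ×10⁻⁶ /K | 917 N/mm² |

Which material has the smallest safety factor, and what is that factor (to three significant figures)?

aluminum alloy, n = 0.895

In consistent units (E in GPa, α in ×10⁻⁶/K, σ_y in MPa):
  elm: E = 11.60, α = 5.32, σ_y = 55.40 → σ = 9.32 MPa, n = 5.95
  aluminum alloy: E = 69.91, α = 23.4, σ_y = 221.0 → σ = 247 MPa, n = 0.895
  nickel superalloy: E = 209.0, α = 12.2, σ_y = 983.0 → σ = 385 MPa, n = 2.55
  titanium alloy: E = 117.0, α = 8.94, σ_y = 917.0 → σ = 158 MPa, n = 5.81
Smallest n: aluminum alloy with n = 0.895.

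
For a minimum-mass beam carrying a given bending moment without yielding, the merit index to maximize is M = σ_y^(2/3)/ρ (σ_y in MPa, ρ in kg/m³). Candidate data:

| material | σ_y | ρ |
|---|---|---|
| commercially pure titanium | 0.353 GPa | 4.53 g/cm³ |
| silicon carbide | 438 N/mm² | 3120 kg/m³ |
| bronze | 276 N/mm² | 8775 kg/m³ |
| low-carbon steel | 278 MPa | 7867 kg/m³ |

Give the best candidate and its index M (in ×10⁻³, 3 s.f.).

silicon carbide, M = 18.5×10⁻³

Putting every candidate on a common basis:
  commercially pure titanium: σ_y = 353.0 MPa, ρ = 4530 kg/m³
  silicon carbide: σ_y = 438.0 MPa, ρ = 3120 kg/m³
  bronze: σ_y = 276.0 MPa, ρ = 8775 kg/m³
  low-carbon steel: σ_y = 278.0 MPa, ρ = 7867 kg/m³
  silicon carbide: M = 18.5×10⁻³
  commercially pure titanium: M = 11.0×10⁻³
  low-carbon steel: M = 5.41×10⁻³
  bronze: M = 4.83×10⁻³
The maximum is for silicon carbide.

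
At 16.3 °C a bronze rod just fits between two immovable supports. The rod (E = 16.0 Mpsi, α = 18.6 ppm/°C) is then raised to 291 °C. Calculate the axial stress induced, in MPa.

564 MPa

E = 16.0 Mpsi = 110.3 GPa.
ΔT = 274.7 K. Constrained thermal stress σ = E·α·ΔT = 110.3×10³ MPa × 18.6×10⁻⁶ × 274.7 = 564 MPa (compressive).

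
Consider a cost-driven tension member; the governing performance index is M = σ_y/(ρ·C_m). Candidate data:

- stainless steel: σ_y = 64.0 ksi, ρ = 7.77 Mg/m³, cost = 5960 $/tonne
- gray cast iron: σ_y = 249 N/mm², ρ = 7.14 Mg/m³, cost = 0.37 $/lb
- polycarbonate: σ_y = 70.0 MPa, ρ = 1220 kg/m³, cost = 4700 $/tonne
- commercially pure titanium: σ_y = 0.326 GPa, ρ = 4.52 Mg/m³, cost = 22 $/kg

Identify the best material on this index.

After converting to SI:
  stainless steel: σ_y = 441.3 MPa, ρ = 7770 kg/m³, cost = 5.960 $/kg
  gray cast iron: σ_y = 249.0 MPa, ρ = 7140 kg/m³, cost = 0.8157 $/kg
  polycarbonate: σ_y = 70.00 MPa, ρ = 1220 kg/m³, cost = 4.700 $/kg
  commercially pure titanium: σ_y = 326.0 MPa, ρ = 4520 kg/m³, cost = 22.00 $/kg
  gray cast iron: M = 42.8 kN·m per $
  polycarbonate: M = 12.2 kN·m per $
  stainless steel: M = 9.53 kN·m per $
  commercially pure titanium: M = 3.28 kN·m per $
The maximum is for gray cast iron.

gray cast iron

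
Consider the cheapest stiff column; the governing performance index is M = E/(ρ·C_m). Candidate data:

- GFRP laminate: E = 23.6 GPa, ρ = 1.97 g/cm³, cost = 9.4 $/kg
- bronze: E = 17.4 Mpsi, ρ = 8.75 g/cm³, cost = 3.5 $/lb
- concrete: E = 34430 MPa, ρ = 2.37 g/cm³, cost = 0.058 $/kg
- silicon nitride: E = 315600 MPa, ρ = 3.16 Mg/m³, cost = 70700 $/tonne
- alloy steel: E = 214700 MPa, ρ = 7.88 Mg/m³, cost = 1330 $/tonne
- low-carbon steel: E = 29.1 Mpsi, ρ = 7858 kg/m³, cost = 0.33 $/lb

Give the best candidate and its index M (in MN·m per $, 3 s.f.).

Putting every candidate on a common basis:
  GFRP laminate: E = 23.60 GPa, ρ = 1970 kg/m³, cost = 9.400 $/kg
  bronze: E = 120.0 GPa, ρ = 8750 kg/m³, cost = 7.716 $/kg
  concrete: E = 34.43 GPa, ρ = 2370 kg/m³, cost = 0.05800 $/kg
  silicon nitride: E = 315.6 GPa, ρ = 3160 kg/m³, cost = 70.70 $/kg
  alloy steel: E = 214.7 GPa, ρ = 7880 kg/m³, cost = 1.330 $/kg
  low-carbon steel: E = 200.6 GPa, ρ = 7858 kg/m³, cost = 0.7275 $/kg
  concrete: M = 250 MN·m per $
  low-carbon steel: M = 35.1 MN·m per $
  alloy steel: M = 20.5 MN·m per $
  bronze: M = 1.78 MN·m per $
  silicon nitride: M = 1.41 MN·m per $
  GFRP laminate: M = 1.27 MN·m per $
The maximum is for concrete.

concrete, M = 250 MN·m per $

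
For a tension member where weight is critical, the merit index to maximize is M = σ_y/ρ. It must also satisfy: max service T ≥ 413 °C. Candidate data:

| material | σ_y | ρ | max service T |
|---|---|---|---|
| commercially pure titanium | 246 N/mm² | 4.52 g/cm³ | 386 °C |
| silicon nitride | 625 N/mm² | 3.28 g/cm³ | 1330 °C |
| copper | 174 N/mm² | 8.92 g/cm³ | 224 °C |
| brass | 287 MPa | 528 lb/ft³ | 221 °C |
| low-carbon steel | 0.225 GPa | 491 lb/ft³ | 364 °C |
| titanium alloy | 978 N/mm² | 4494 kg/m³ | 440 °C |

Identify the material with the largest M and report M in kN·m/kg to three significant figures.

Screen on constraints: max service T ≥ 413 °C. Survivors: silicon nitride, titanium alloy.
Putting every candidate on a common basis:
  silicon nitride: σ_y = 625.0 MPa, ρ = 3280 kg/m³
  titanium alloy: σ_y = 978.0 MPa, ρ = 4494 kg/m³
  titanium alloy: M = 218 kN·m/kg
  silicon nitride: M = 191 kN·m/kg
The maximum is for titanium alloy.

titanium alloy, M = 218 kN·m/kg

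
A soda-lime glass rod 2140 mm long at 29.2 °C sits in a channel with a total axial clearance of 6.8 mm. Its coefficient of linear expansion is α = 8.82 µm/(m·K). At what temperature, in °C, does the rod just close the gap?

α·L₀·ΔT = 6.8 mm ⇒ ΔT = 6.8 / (8.82×10⁻⁶ × 2140.0) = 360.3 K.
T = 29.2 + 360.3 = 389.5 °C.

389 °C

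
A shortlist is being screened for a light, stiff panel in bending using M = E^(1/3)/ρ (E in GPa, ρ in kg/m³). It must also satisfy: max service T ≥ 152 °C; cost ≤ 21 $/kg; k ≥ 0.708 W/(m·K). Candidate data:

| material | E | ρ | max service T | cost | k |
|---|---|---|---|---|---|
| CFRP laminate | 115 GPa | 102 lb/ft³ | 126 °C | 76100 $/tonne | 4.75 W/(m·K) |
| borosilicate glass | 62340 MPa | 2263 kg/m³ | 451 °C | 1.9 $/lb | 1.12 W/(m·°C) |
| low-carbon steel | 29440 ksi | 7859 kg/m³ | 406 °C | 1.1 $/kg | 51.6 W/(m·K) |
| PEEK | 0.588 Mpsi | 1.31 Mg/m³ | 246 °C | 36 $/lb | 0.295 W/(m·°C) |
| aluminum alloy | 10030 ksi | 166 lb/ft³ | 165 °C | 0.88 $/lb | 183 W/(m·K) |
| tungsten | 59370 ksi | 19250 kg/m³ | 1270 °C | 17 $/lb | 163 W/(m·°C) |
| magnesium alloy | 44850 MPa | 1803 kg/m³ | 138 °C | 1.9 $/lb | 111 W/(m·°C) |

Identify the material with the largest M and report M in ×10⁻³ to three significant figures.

borosilicate glass, M = 1.75×10⁻³

Screen on constraints: max service T ≥ 152 °C; cost ≤ 21 $/kg; k ≥ 0.708 W/(m·K). Survivors: borosilicate glass, low-carbon steel, aluminum alloy.
After converting to SI:
  borosilicate glass: E = 62.34 GPa, ρ = 2263 kg/m³
  low-carbon steel: E = 203.0 GPa, ρ = 7859 kg/m³
  aluminum alloy: E = 69.15 GPa, ρ = 2659 kg/m³
  borosilicate glass: M = 1.75×10⁻³
  aluminum alloy: M = 1.54×10⁻³
  low-carbon steel: M = 0.748×10⁻³
The maximum is for borosilicate glass.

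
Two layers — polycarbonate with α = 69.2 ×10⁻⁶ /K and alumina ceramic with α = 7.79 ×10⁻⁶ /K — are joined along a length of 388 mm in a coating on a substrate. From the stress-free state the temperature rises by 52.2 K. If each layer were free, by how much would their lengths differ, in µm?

Δα = |69.2 − 7.79|×10⁻⁶/K = 61.4×10⁻⁶/K.
ΔL_mismatch = Δα·L·ΔT = 61.4×10⁻⁶ × 388.0 mm × 52.2 K = 1240 µm.

1240 µm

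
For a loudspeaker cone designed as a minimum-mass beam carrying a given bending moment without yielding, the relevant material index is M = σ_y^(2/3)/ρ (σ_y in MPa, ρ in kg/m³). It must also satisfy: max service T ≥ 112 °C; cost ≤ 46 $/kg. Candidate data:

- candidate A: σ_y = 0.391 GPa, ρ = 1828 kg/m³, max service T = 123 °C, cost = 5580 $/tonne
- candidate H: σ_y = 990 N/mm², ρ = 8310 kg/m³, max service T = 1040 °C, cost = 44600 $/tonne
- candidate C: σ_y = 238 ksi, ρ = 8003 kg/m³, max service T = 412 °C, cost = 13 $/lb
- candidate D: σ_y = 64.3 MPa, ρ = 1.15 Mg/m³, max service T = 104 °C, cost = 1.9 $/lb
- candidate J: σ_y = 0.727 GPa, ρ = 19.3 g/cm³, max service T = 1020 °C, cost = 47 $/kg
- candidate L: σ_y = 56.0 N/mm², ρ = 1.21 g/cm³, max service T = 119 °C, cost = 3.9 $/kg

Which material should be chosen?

candidate A

Screen on constraints: max service T ≥ 112 °C; cost ≤ 46 $/kg. Survivors: candidate A, candidate H, candidate C, candidate L.
Putting every candidate on a common basis:
  candidate A: σ_y = 391.0 MPa, ρ = 1828 kg/m³
  candidate H: σ_y = 990.0 MPa, ρ = 8310 kg/m³
  candidate C: σ_y = 1641 MPa, ρ = 8003 kg/m³
  candidate L: σ_y = 56.00 MPa, ρ = 1210 kg/m³
  candidate A: M = 29.3×10⁻³
  candidate C: M = 17.4×10⁻³
  candidate L: M = 12.1×10⁻³
  candidate H: M = 12.0×10⁻³
Highest index: candidate A.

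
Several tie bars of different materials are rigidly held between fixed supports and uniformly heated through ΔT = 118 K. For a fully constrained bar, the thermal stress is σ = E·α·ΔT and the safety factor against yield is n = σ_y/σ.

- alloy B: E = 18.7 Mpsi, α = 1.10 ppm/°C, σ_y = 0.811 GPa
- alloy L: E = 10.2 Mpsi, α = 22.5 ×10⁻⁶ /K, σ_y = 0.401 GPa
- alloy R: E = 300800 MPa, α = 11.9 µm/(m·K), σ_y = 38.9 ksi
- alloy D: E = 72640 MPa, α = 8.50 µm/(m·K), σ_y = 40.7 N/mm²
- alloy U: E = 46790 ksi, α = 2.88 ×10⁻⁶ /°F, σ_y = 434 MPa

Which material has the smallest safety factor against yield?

alloy D

Converting E to GPa, α to ×10⁻⁶/K, σ_y to MPa, then σ and n for each:
  alloy B: E = 128.9, α = 1.10, σ_y = 811.0 → σ = 16.7 MPa, n = 48.5
  alloy L: E = 70.33, α = 22.5, σ_y = 401.0 → σ = 187 MPa, n = 2.15
  alloy R: E = 300.8, α = 11.9, σ_y = 268.2 → σ = 422 MPa, n = 0.635
  alloy D: E = 72.64, α = 8.50, σ_y = 40.70 → σ = 72.9 MPa, n = 0.559
  alloy U: E = 322.6, α = 5.18, σ_y = 434.0 → σ = 197 MPa, n = 2.20
Alloy D has the lowest safety factor, n = 0.559.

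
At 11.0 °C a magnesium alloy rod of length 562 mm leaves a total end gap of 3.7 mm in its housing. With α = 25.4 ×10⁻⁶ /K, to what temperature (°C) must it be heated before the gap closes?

α·L₀·ΔT = 3.7 mm ⇒ ΔT = 3.7 / (25.4×10⁻⁶ × 562.0) = 259.2 K.
T = 11.0 + 259.2 = 270.2 °C.

270 °C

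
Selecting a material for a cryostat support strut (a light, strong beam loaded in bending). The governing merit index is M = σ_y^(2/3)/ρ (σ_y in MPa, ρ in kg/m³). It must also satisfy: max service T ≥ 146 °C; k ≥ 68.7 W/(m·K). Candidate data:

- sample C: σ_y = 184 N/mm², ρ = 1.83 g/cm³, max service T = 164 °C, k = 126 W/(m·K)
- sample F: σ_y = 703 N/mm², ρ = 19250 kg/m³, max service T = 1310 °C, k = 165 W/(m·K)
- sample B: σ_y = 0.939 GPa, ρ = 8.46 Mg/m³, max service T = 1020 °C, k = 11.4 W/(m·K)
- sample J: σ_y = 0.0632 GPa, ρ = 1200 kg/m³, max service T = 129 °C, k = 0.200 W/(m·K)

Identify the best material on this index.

sample C

Screen on constraints: max service T ≥ 146 °C; k ≥ 68.7 W/(m·K). Survivors: sample C, sample F.
Convert each candidate to consistent units, then evaluate M:
  sample C: σ_y = 184.0 MPa, ρ = 1830 kg/m³
  sample F: σ_y = 703.0 MPa, ρ = 19250 kg/m³
  sample C: M = 17.7×10⁻³
  sample F: M = 4.11×10⁻³
Sample C ranks first.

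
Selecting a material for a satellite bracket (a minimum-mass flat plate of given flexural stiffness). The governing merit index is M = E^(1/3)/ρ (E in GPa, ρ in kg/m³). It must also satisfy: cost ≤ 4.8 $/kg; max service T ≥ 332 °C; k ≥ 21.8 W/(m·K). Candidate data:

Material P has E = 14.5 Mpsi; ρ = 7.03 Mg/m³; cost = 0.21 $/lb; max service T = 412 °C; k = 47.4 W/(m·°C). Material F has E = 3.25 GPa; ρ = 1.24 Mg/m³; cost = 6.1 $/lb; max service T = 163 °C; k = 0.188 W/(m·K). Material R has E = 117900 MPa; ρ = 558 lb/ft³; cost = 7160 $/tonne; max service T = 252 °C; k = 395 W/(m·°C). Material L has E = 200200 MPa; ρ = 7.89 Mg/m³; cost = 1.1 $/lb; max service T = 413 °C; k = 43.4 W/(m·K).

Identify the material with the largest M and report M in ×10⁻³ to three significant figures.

material L, M = 0.741×10⁻³

Screen on constraints: cost ≤ 4.8 $/kg; max service T ≥ 332 °C; k ≥ 21.8 W/(m·K). Survivors: material P, material L.
In SI units:
  material P: E = 99.97 GPa, ρ = 7030 kg/m³
  material L: E = 200.2 GPa, ρ = 7890 kg/m³
  material L: M = 0.741×10⁻³
  material P: M = 0.660×10⁻³
Material L has the largest M.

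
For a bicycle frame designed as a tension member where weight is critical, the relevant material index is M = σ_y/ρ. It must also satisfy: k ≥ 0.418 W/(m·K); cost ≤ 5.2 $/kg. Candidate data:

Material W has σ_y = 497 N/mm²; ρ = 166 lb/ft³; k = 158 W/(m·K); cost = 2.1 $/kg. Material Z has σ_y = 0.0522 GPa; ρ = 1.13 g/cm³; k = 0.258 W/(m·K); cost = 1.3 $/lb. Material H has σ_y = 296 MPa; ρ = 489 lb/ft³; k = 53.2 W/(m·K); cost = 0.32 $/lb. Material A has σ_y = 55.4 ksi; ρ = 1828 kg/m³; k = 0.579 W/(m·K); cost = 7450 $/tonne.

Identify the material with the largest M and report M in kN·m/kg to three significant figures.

Screen on constraints: k ≥ 0.418 W/(m·K); cost ≤ 5.2 $/kg. Survivors: material W, material H.
In SI units:
  material W: σ_y = 497.0 MPa, ρ = 2659 kg/m³
  material H: σ_y = 296.0 MPa, ρ = 7833 kg/m³
  material W: M = 187 kN·m/kg
  material H: M = 37.8 kN·m/kg
Highest index: material W.

material W, M = 187 kN·m/kg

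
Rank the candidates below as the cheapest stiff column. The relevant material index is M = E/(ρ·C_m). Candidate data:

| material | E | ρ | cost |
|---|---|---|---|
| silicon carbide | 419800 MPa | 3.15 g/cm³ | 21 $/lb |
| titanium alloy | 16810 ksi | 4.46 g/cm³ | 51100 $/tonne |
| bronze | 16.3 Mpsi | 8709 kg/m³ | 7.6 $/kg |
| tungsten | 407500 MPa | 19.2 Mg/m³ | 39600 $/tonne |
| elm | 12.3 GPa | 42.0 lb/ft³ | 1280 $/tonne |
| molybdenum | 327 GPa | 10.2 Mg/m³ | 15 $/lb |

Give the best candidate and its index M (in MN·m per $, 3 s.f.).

After converting to SI:
  silicon carbide: E = 419.8 GPa, ρ = 3150 kg/m³, cost = 46.30 $/kg
  titanium alloy: E = 115.9 GPa, ρ = 4460 kg/m³, cost = 51.10 $/kg
  bronze: E = 112.4 GPa, ρ = 8709 kg/m³, cost = 7.600 $/kg
  tungsten: E = 407.5 GPa, ρ = 19200 kg/m³, cost = 39.60 $/kg
  elm: E = 12.30 GPa, ρ = 672.8 kg/m³, cost = 1.280 $/kg
  molybdenum: E = 327.0 GPa, ρ = 10200 kg/m³, cost = 33.07 $/kg
  elm: M = 14.3 MN·m per $
  silicon carbide: M = 2.88 MN·m per $
  bronze: M = 1.70 MN·m per $
  molybdenum: M = 0.969 MN·m per $
  tungsten: M = 0.536 MN·m per $
  titanium alloy: M = 0.509 MN·m per $
Elm ranks first.

elm, M = 14.3 MN·m per $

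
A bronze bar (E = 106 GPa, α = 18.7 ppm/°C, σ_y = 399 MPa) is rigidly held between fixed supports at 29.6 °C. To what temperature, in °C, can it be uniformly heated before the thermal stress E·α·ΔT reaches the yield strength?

231 °C

E·α·ΔT = 399.0 MPa ⇒ ΔT = 399.0 / (106.0×10³ × 18.7×10⁻⁶) = 201.3 K.
T = 29.6 + 201.3 = 230.9 °C.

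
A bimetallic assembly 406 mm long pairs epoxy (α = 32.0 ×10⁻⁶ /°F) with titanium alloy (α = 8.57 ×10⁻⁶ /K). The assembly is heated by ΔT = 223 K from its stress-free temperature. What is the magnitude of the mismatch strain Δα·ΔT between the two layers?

0.0109

epoxy: α = 32.0×10⁻⁶/°F × 9/5 = 57.6×10⁻⁶/K.
Δα = |57.6 − 8.57|×10⁻⁶/K = 49.0×10⁻⁶/K.
Mismatch strain = Δα·ΔT = 49.0×10⁻⁶ × 223.0 = 0.0109.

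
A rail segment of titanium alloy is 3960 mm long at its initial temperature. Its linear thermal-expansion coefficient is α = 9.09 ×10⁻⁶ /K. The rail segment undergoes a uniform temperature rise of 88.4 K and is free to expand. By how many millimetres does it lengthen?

ΔL = α·L₀·ΔT = 9.09×10⁻⁶ × 3960 mm × 88.40 K = 3.18 mm.

3.18 mm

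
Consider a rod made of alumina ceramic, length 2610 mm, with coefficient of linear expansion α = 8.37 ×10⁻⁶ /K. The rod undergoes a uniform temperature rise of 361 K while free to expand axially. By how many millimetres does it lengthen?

7.89 mm

ΔL = α·L₀·ΔT = 8.37×10⁻⁶ × 2610 mm × 361.0 K = 7.89 mm.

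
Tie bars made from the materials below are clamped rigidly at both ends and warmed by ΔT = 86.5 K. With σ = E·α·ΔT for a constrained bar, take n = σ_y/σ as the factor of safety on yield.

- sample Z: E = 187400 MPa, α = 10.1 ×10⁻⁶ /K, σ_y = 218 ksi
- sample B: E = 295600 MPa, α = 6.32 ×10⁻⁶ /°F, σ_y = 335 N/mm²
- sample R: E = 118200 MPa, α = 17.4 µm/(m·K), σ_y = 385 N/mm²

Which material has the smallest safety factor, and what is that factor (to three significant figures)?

sample B, n = 1.15

In consistent units (E in GPa, α in ×10⁻⁶/K, σ_y in MPa):
  sample Z: E = 187.4, α = 10.1, σ_y = 1503 → σ = 164 MPa, n = 9.18
  sample B: E = 295.6, α = 11.4, σ_y = 335.0 → σ = 291 MPa, n = 1.15
  sample R: E = 118.2, α = 17.4, σ_y = 385.0 → σ = 178 MPa, n = 2.16
Sample B has the lowest safety factor, n = 1.15.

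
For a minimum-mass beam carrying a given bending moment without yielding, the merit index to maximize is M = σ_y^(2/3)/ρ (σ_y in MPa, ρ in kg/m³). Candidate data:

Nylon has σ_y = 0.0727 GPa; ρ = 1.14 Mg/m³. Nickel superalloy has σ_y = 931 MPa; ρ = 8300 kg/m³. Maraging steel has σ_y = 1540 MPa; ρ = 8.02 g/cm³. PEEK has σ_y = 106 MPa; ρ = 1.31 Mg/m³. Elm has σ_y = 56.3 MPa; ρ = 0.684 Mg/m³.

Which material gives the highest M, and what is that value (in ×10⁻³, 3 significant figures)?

Convert each candidate to consistent units, then evaluate M:
  nylon: σ_y = 72.70 MPa, ρ = 1140 kg/m³
  nickel superalloy: σ_y = 931.0 MPa, ρ = 8300 kg/m³
  maraging steel: σ_y = 1540 MPa, ρ = 8020 kg/m³
  PEEK: σ_y = 106.0 MPa, ρ = 1310 kg/m³
  elm: σ_y = 56.30 MPa, ρ = 684.0 kg/m³
  elm: M = 21.5×10⁻³
  PEEK: M = 17.1×10⁻³
  maraging steel: M = 16.6×10⁻³
  nylon: M = 15.3×10⁻³
  nickel superalloy: M = 11.5×10⁻³
The maximum is for elm.

elm, M = 21.5×10⁻³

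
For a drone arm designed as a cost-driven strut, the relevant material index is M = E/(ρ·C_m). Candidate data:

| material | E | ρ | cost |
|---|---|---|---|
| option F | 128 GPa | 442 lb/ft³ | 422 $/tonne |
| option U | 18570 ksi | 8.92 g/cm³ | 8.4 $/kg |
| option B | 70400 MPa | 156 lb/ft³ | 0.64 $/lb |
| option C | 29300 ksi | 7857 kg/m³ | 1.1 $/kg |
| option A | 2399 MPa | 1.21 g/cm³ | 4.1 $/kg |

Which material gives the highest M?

After converting to SI:
  option F: E = 128.0 GPa, ρ = 7080 kg/m³, cost = 0.4220 $/kg
  option U: E = 128.0 GPa, ρ = 8920 kg/m³, cost = 8.400 $/kg
  option B: E = 70.40 GPa, ρ = 2499 kg/m³, cost = 1.411 $/kg
  option C: E = 202.0 GPa, ρ = 7857 kg/m³, cost = 1.100 $/kg
  option A: E = 2.399 GPa, ρ = 1210 kg/m³, cost = 4.100 $/kg
  option F: M = 42.8 MN·m per $
  option C: M = 23.4 MN·m per $
  option B: M = 20.0 MN·m per $
  option U: M = 1.71 MN·m per $
  option A: M = 0.484 MN·m per $
The maximum is for option F.

option F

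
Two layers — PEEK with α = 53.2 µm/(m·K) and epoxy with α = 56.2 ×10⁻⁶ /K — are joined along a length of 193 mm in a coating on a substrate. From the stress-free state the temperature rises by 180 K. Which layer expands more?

α(PEEK) = 53.2×10⁻⁶/K vs α(epoxy) = 56.2×10⁻⁶/K.
Higher α expands more for the same ΔT: epoxy.

epoxy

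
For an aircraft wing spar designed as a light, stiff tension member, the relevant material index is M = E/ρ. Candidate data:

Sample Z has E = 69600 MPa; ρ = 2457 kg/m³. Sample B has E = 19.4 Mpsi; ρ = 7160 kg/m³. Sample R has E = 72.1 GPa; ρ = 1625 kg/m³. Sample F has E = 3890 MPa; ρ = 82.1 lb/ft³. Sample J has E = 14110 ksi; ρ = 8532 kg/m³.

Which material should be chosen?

sample R

Normalizing units and computing the index:
  sample Z: E = 69.60 GPa, ρ = 2457 kg/m³
  sample B: E = 133.8 GPa, ρ = 7160 kg/m³
  sample R: E = 72.10 GPa, ρ = 1625 kg/m³
  sample F: E = 3.890 GPa, ρ = 1315 kg/m³
  sample J: E = 97.29 GPa, ρ = 8532 kg/m³
  sample R: M = 44.4 MN·m/kg
  sample Z: M = 28.3 MN·m/kg
  sample B: M = 18.7 MN·m/kg
  sample J: M = 11.4 MN·m/kg
  sample F: M = 2.96 MN·m/kg
Sample R has the largest M.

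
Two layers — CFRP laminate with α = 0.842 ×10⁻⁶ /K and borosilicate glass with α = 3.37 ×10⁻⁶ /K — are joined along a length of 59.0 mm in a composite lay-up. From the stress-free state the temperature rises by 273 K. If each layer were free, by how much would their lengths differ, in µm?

Δα = |0.842 − 3.37|×10⁻⁶/K = 2.53×10⁻⁶/K.
ΔL_mismatch = Δα·L·ΔT = 2.53×10⁻⁶ × 59.0 mm × 273.0 K = 40.7 µm.

40.7 µm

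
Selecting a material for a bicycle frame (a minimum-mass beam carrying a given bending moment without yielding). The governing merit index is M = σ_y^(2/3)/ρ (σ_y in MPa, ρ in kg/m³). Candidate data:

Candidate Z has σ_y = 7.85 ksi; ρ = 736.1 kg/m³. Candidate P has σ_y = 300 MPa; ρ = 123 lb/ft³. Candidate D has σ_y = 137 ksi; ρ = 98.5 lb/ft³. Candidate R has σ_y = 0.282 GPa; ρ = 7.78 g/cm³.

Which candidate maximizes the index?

In SI units:
  candidate Z: σ_y = 54.12 MPa, ρ = 736.1 kg/m³
  candidate P: σ_y = 300.0 MPa, ρ = 1970 kg/m³
  candidate D: σ_y = 944.6 MPa, ρ = 1578 kg/m³
  candidate R: σ_y = 282.0 MPa, ρ = 7780 kg/m³
  candidate D: M = 61.0×10⁻³
  candidate P: M = 22.7×10⁻³
  candidate Z: M = 19.4×10⁻³
  candidate R: M = 5.53×10⁻³
The maximum is for candidate D.

candidate D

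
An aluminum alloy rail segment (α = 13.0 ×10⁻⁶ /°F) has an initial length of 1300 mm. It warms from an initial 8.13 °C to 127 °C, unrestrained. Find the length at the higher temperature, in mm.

Convert α: 13.0×10⁻⁶/°F × (9/5) = 23.4×10⁻⁶/K.
ΔT = 127 − 8.13 = 118.9 K.
ΔL = α·L₀·ΔT = 23.4×10⁻⁶ × 1300 mm × 118.9 K = 3.62 mm.
L = L₀ + ΔL = 1300 + 3.62 = 1303.6 mm.

1303.6 mm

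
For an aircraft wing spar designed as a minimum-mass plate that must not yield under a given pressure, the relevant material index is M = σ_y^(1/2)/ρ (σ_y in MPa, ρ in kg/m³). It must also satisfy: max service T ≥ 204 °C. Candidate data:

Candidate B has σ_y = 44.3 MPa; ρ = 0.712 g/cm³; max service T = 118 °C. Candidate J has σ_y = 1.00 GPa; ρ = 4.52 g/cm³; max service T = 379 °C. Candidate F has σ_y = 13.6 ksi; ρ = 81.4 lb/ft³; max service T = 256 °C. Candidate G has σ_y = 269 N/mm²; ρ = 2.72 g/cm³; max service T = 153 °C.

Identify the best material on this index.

Screen on constraints: max service T ≥ 204 °C. Survivors: candidate J, candidate F.
Putting every candidate on a common basis:
  candidate J: σ_y = 1000 MPa, ρ = 4520 kg/m³
  candidate F: σ_y = 93.77 MPa, ρ = 1304 kg/m³
  candidate F: M = 7.43×10⁻³
  candidate J: M = 7.00×10⁻³
The maximum is for candidate F.

candidate F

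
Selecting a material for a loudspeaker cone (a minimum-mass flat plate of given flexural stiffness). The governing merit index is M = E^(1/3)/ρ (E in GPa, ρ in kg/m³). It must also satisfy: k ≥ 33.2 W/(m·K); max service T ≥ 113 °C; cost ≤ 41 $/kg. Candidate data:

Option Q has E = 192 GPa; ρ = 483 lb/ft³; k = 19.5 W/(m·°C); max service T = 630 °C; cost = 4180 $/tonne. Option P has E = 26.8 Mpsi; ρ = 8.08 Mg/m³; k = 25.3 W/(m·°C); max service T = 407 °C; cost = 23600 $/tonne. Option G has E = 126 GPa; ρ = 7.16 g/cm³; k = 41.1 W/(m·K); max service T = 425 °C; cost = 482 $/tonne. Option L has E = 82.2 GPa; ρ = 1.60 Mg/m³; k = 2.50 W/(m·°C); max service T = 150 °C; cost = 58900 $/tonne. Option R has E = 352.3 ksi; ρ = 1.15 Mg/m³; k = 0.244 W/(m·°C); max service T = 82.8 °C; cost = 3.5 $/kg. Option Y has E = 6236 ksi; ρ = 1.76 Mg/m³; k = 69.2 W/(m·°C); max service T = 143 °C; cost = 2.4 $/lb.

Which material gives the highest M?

Screen on constraints: k ≥ 33.2 W/(m·K); max service T ≥ 113 °C; cost ≤ 41 $/kg. Survivors: option G, option Y.
After converting to SI:
  option G: E = 126.0 GPa, ρ = 7160 kg/m³
  option Y: E = 43.00 GPa, ρ = 1760 kg/m³
  option Y: M = 1.99×10⁻³
  option G: M = 0.700×10⁻³
Option Y has the largest M.

option Y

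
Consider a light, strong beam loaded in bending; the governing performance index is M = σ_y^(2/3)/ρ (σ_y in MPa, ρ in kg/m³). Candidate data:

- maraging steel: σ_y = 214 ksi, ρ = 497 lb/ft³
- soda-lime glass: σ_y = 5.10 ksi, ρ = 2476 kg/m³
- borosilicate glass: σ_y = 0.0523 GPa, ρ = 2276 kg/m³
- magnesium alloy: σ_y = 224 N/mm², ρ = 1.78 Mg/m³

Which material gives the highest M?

Normalizing units and computing the index:
  maraging steel: σ_y = 1475 MPa, ρ = 7961 kg/m³
  soda-lime glass: σ_y = 35.16 MPa, ρ = 2476 kg/m³
  borosilicate glass: σ_y = 52.30 MPa, ρ = 2276 kg/m³
  magnesium alloy: σ_y = 224.0 MPa, ρ = 1780 kg/m³
  magnesium alloy: M = 20.7×10⁻³
  maraging steel: M = 16.3×10⁻³
  borosilicate glass: M = 6.14×10⁻³
  soda-lime glass: M = 4.33×10⁻³
Magnesium alloy has the largest M.

magnesium alloy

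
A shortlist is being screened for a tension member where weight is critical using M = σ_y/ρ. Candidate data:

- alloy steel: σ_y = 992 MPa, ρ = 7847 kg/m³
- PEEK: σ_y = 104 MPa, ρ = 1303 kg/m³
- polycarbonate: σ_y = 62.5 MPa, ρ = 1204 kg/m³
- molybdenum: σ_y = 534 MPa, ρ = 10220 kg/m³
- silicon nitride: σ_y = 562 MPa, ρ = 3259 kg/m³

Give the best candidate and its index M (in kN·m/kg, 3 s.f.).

silicon nitride, M = 172 kN·m/kg

Per-candidate index values:
  silicon nitride: M = 172 kN·m/kg
  alloy steel: M = 126 kN·m/kg
  PEEK: M = 79.8 kN·m/kg
  molybdenum: M = 52.3 kN·m/kg
  polycarbonate: M = 51.9 kN·m/kg
Silicon nitride has the largest M.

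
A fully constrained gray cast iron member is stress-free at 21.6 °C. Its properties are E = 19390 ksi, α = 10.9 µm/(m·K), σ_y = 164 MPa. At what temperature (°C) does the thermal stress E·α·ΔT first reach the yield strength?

134 °C

E = 19390 ksi = 133.7 GPa.
E·α·ΔT = 164.0 MPa ⇒ ΔT = 164.0 / (133.7×10³ × 10.9×10⁻⁶) = 112.5 K.
T = 21.6 + 112.5 = 134.1 °C.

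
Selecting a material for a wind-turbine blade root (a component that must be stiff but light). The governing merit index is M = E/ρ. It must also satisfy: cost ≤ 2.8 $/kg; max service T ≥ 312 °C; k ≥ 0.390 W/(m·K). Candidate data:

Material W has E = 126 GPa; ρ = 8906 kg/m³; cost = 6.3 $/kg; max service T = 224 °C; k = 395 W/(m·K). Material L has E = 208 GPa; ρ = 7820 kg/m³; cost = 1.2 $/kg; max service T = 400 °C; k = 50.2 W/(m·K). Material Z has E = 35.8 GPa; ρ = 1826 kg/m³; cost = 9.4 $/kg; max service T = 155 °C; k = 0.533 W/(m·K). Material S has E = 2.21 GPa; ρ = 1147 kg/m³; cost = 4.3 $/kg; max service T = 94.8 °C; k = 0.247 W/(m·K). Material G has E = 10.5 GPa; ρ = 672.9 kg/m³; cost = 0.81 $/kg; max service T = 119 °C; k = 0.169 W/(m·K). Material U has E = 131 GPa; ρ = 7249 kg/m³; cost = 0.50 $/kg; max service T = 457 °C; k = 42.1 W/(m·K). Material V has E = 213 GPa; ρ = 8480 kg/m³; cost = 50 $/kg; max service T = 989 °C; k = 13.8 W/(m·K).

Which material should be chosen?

material L

Screen on constraints: cost ≤ 2.8 $/kg; max service T ≥ 312 °C; k ≥ 0.390 W/(m·K). Survivors: material L, material U.
Per-candidate index values:
  material L: M = 26.6 MN·m/kg
  material U: M = 18.1 MN·m/kg
The maximum is for material L.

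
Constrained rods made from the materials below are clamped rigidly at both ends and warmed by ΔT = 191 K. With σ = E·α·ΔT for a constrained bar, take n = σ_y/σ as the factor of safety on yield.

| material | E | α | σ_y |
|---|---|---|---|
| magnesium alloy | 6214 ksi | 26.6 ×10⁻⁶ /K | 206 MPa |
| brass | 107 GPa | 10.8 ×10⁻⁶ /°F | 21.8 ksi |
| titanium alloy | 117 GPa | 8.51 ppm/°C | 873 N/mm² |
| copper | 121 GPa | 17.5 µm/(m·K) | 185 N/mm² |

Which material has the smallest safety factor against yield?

With everything in SI (GPa, ×10⁻⁶/K, MPa):
  magnesium alloy: E = 42.84, α = 26.6, σ_y = 206.0 → σ = 218 MPa, n = 0.946
  brass: E = 107.0, α = 19.4, σ_y = 150.3 → σ = 397 MPa, n = 0.378
  titanium alloy: E = 117.0, α = 8.51, σ_y = 873.0 → σ = 190 MPa, n = 4.59
  copper: E = 121.0, α = 17.5, σ_y = 185.0 → σ = 404 MPa, n = 0.457
Brass has the lowest safety factor, n = 0.378.

brass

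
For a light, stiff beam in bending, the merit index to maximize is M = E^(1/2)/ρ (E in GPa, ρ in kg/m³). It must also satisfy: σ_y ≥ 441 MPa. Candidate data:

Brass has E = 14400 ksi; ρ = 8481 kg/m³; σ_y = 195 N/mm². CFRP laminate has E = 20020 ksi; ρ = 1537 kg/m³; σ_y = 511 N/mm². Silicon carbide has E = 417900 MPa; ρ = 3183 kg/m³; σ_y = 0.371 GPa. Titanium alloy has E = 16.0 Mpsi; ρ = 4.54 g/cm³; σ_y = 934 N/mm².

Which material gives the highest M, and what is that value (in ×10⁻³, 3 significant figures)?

CFRP laminate, M = 7.64×10⁻³

Screen on constraints: σ_y ≥ 441 MPa. Survivors: CFRP laminate, titanium alloy.
In SI units:
  CFRP laminate: E = 138.0 GPa, ρ = 1537 kg/m³
  titanium alloy: E = 110.3 GPa, ρ = 4540 kg/m³
  CFRP laminate: M = 7.64×10⁻³
  titanium alloy: M = 2.31×10⁻³
Highest index: CFRP laminate.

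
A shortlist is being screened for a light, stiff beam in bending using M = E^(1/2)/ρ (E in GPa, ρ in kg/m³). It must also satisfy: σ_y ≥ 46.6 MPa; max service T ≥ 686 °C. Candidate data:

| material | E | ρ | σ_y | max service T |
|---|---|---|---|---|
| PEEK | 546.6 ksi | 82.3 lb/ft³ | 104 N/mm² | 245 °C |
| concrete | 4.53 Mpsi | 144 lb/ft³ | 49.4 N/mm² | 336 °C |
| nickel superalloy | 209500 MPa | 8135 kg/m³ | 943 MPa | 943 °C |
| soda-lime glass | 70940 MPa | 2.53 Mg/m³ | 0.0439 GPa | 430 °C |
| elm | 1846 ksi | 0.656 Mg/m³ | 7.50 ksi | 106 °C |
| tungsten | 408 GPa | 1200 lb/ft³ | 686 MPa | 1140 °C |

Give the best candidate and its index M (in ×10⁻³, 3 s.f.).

Screen on constraints: σ_y ≥ 46.6 MPa; max service T ≥ 686 °C. Survivors: nickel superalloy, tungsten.
In SI units:
  nickel superalloy: E = 209.5 GPa, ρ = 8135 kg/m³
  tungsten: E = 408.0 GPa, ρ = 19220 kg/m³
  nickel superalloy: M = 1.78×10⁻³
  tungsten: M = 1.05×10⁻³
The maximum is for nickel superalloy.

nickel superalloy, M = 1.78×10⁻³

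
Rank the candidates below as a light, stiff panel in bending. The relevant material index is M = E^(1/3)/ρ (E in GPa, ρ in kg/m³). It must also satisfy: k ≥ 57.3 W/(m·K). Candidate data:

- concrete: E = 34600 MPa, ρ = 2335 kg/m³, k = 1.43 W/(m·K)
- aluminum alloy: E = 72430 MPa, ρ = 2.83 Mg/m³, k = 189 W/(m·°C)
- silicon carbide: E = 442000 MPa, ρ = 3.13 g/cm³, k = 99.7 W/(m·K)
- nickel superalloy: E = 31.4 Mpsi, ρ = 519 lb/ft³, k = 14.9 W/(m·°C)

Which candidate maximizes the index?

Screen on constraints: k ≥ 57.3 W/(m·K). Survivors: aluminum alloy, silicon carbide.
Putting every candidate on a common basis:
  aluminum alloy: E = 72.43 GPa, ρ = 2830 kg/m³
  silicon carbide: E = 442.0 GPa, ρ = 3130 kg/m³
  silicon carbide: M = 2.43×10⁻³
  aluminum alloy: M = 1.47×10⁻³
Highest index: silicon carbide.

silicon carbide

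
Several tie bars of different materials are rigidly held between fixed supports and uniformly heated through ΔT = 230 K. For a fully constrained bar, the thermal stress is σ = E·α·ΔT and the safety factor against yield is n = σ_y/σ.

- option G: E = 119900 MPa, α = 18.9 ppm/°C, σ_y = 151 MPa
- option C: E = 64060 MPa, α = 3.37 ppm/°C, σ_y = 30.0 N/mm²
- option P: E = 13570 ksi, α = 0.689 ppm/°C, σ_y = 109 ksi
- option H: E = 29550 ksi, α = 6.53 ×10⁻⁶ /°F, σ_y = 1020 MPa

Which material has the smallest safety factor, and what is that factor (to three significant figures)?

In consistent units (E in GPa, α in ×10⁻⁶/K, σ_y in MPa):
  option G: E = 119.9, α = 18.9, σ_y = 151.0 → σ = 521 MPa, n = 0.290
  option C: E = 64.06, α = 3.37, σ_y = 30.00 → σ = 49.7 MPa, n = 0.604
  option P: E = 93.56, α = 0.689, σ_y = 751.5 → σ = 14.8 MPa, n = 50.7
  option H: E = 203.7, α = 11.8, σ_y = 1020 → σ = 551 MPa, n = 1.85
Smallest n: option G with n = 0.290.

option G, n = 0.290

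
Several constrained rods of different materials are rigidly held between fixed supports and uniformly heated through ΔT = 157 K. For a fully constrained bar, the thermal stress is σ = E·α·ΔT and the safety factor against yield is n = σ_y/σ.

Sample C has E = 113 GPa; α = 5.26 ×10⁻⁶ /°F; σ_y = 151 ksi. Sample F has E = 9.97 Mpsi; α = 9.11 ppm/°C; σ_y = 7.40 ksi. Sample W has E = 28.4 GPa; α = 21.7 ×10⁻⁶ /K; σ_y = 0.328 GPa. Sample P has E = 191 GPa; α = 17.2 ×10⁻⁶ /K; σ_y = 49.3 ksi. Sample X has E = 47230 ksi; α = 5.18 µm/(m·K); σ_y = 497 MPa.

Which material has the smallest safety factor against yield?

sample F

Per material, after unit conversion:
  sample C: E = 113.0, α = 9.47, σ_y = 1041 → σ = 168 MPa, n = 6.20
  sample F: E = 68.74, α = 9.11, σ_y = 51.02 → σ = 98.3 MPa, n = 0.519
  sample W: E = 28.40, α = 21.7, σ_y = 328.0 → σ = 96.8 MPa, n = 3.39
  sample P: E = 191.0, α = 17.2, σ_y = 339.9 → σ = 516 MPa, n = 0.659
  sample X: E = 325.6, α = 5.18, σ_y = 497.0 → σ = 265 MPa, n = 1.88
Smallest n: sample F with n = 0.519.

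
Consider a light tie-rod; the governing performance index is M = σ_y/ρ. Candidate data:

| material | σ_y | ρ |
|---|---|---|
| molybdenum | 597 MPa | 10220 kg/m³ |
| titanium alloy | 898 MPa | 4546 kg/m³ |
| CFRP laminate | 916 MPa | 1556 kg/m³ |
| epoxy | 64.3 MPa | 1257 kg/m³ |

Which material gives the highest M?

CFRP laminate

Computing M directly (units already consistent):
  CFRP laminate: M = 589 kN·m/kg
  titanium alloy: M = 198 kN·m/kg
  molybdenum: M = 58.4 kN·m/kg
  epoxy: M = 51.2 kN·m/kg
CFRP laminate ranks first.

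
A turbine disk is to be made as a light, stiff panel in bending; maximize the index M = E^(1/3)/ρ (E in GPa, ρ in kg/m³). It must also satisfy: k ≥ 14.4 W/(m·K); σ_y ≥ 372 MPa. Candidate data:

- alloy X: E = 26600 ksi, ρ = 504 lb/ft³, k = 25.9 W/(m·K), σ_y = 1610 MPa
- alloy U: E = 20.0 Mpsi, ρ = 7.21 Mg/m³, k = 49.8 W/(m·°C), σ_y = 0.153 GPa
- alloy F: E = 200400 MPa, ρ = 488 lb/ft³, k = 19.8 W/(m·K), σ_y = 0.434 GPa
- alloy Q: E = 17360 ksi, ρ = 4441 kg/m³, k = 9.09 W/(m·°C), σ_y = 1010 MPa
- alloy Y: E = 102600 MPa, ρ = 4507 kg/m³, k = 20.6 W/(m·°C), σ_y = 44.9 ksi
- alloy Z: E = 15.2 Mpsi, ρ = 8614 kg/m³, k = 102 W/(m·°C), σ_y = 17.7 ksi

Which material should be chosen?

Screen on constraints: k ≥ 14.4 W/(m·K); σ_y ≥ 372 MPa. Survivors: alloy X, alloy F.
Putting every candidate on a common basis:
  alloy X: E = 183.4 GPa, ρ = 8073 kg/m³
  alloy F: E = 200.4 GPa, ρ = 7817 kg/m³
  alloy F: M = 0.749×10⁻³
  alloy X: M = 0.704×10⁻³
Highest index: alloy F.

alloy F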